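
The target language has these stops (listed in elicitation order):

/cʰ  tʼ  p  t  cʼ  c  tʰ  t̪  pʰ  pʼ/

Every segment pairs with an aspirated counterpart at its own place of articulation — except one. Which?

/t̪/

Bilabial: /p/ ~ /pʰ/ ~ /pʼ/
Alveolar: /t/ ~ /tʰ/ ~ /tʼ/
Palatal: /c/ ~ /cʰ/ ~ /cʼ/
Dental: only /t̪/ (plain); no aspirated partner.
So /t̪/ is the unpaired segment.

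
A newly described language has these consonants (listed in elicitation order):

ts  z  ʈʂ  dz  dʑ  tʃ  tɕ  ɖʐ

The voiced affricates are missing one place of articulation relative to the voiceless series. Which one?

postalveolar

place of articulation  voiceless  voiced  
alveolar          ts        dz      
postalveolar      tʃ        —       
retroflex         ʈʂ        ɖʐ      
alveolo-palatal   tɕ        dʑ      
Every place of articulation has a voiced member except postalveolar, where /dʒ/ would be expected.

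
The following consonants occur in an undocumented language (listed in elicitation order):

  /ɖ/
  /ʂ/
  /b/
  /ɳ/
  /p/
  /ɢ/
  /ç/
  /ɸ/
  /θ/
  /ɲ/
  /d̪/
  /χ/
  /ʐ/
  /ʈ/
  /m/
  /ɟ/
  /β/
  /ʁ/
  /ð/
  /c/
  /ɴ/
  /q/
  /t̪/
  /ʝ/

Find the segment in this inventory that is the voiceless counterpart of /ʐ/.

/ʐ/ is a voiced retroflex fricative.
The voiceless counterpart is a voiceless retroflex fricative — in this inventory, /ʂ/.

/ʂ/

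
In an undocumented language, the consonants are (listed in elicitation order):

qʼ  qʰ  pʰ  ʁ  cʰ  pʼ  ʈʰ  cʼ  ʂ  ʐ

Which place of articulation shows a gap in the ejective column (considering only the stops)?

place of articulation  aspirated  ejective
bilabial          pʰ        pʼ      
retroflex         ʈʰ        —       
palatal           cʰ        cʼ      
uvular            qʰ        qʼ      
Every place of articulation has an ejective member except retroflex, where /ʈʼ/ would be expected.

retroflex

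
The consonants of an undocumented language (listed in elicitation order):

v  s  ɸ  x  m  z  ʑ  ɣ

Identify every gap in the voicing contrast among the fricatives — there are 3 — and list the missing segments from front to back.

bilabial: voiceless /ɸ/, voiced —.
labiodental: voiceless —, voiced /v/.
alveolar: voiceless /s/, voiced /z/.
alveolo-palatal: voiceless —, voiced /ʑ/.
velar: voiceless /x/, voiced /ɣ/.
Gaps, from front to back: bilabial lacks voiced (/β/); labiodental lacks voiceless (/f/); alveolo-palatal lacks voiceless (/ɕ/).

/β/, /f/, /ɕ/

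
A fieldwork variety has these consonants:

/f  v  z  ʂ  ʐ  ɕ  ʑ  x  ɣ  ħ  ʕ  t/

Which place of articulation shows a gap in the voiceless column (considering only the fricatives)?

labiodental: voiceless /f/, voiced /v/.
alveolar: voiceless —, voiced /z/.
retroflex: voiceless /ʂ/, voiced /ʐ/.
alveolo-palatal: voiceless /ɕ/, voiced /ʑ/.
velar: voiceless /x/, voiced /ɣ/.
pharyngeal: voiceless /ħ/, voiced /ʕ/.
Every place of articulation has a voiceless member except alveolar, where /s/ would be expected.

alveolar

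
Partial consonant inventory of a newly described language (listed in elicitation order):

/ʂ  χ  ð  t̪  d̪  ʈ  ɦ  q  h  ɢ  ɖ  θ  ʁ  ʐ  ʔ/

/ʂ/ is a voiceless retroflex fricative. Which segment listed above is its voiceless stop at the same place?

The voiceless stop at the same place is a voiceless retroflex stop — in this inventory, /ʈ/.

/ʈ/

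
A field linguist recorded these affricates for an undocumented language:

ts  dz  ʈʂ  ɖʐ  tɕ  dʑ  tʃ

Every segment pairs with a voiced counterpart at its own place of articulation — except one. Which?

Alveolar: /ts/ ~ /dz/
Retroflex: /ʈʂ/ ~ /ɖʐ/
Alveolo-palatal: /tɕ/ ~ /dʑ/
Postalveolar: only /tʃ/ (voiceless); no voiced partner.
So /tʃ/ is the unpaired segment.

/tʃ/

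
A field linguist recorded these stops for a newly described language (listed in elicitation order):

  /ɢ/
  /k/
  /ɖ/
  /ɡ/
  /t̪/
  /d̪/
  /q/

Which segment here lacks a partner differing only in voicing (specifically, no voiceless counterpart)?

Dental: /t̪/ ~ /d̪/
Velar: /k/ ~ /ɡ/
Uvular: /q/ ~ /ɢ/
Retroflex: only /ɖ/ (voiced); no voiceless partner.
So /ɖ/ is the unpaired segment.

/ɖ/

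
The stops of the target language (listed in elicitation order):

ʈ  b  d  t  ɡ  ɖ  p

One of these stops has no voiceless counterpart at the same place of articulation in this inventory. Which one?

/ɡ/

Bilabial: /p/ ~ /b/
Alveolar: /t/ ~ /d/
Retroflex: /ʈ/ ~ /ɖ/
Velar: only /ɡ/ (voiced); no voiceless partner.
So /ɡ/ is the unpaired segment.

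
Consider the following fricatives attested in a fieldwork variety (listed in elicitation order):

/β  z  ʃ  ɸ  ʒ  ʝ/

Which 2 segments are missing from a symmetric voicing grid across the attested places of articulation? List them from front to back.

/s/, /ç/

place of articulation  voiceless  voiced  
bilabial          ɸ         β       
alveolar          —         z       
postalveolar      ʃ         ʒ       
palatal           —         ʝ       
Gaps, from front to back: alveolar lacks voiceless (/s/); palatal lacks voiceless (/ç/).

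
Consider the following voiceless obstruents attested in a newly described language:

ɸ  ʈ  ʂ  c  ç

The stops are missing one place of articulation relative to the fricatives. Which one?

bilabial

place of articulation  stop      fricative
bilabial          —         ɸ       
retroflex         ʈ         ʂ       
palatal           c         ç       
Every place of articulation has a stop member except bilabial, where /p/ would be expected.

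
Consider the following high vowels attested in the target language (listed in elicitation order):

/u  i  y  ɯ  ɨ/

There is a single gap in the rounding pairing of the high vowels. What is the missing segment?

/ʉ/

front: unrounded /i/, rounded /y/.
central: unrounded /ɨ/, rounded —.
back: unrounded /ɯ/, rounded /u/.
The central row has no rounded member, so the gap is the central rounded vowel /ʉ/.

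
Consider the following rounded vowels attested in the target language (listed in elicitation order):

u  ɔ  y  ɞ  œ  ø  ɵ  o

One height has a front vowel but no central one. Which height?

high: front /y/, central —, back /u/.
high-mid: front /ø/, central /ɵ/, back /o/.
low-mid: front /œ/, central /ɞ/, back /ɔ/.
Every height has a central member except high, where /ʉ/ would be expected.

high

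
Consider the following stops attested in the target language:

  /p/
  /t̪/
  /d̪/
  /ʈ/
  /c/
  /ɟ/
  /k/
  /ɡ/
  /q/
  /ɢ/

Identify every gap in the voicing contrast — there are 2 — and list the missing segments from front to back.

/b/, /ɖ/

place of articulation  voiceless  voiced  
bilabial          p         —       
dental            t̪        d̪      
retroflex         ʈ         —       
palatal           c         ɟ       
velar             k         ɡ       
uvular            q         ɢ       
Gaps, from front to back: bilabial lacks voiced (/b/); retroflex lacks voiced (/ɖ/).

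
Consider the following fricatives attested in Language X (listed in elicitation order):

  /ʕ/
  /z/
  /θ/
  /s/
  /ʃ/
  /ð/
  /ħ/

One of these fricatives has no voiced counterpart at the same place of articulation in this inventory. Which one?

Dental: /θ/ ~ /ð/
Alveolar: /s/ ~ /z/
Pharyngeal: /ħ/ ~ /ʕ/
Postalveolar: only /ʃ/ (voiceless); no voiced partner.
So /ʃ/ is the unpaired segment.

/ʃ/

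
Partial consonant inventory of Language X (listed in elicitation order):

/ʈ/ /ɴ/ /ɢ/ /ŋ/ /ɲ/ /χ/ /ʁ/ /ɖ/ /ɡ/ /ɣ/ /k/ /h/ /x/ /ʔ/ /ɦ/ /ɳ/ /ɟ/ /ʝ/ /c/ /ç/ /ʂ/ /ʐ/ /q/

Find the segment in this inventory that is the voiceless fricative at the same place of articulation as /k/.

/k/ is a voiceless velar stop.
The voiceless fricative at the same place is a voiceless velar fricative — in this inventory, /x/.

/x/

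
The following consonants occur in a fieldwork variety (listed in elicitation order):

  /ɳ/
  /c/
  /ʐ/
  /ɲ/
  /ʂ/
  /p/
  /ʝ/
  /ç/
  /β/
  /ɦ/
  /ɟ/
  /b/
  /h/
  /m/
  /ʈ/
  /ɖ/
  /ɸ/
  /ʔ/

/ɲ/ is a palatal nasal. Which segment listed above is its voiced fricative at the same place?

The voiced fricative at the same place is a voiced palatal fricative — in this inventory, /ʝ/.

/ʝ/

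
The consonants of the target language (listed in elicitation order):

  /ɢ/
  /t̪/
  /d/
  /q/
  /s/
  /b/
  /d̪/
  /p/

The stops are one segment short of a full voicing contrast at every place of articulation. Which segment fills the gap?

place of articulation  voiceless  voiced  
bilabial          p         b       
dental            t̪        d̪      
alveolar          —         d       
uvular            q         ɢ       
The alveolar row has no voiceless member, so the gap is the voiceless alveolar stop /t/.

/t/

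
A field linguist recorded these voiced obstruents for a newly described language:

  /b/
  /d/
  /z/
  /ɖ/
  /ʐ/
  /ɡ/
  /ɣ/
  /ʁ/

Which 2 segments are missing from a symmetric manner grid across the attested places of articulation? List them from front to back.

Stop: /b/ (bilabial), /d/ (alveolar), /ɖ/ (retroflex), /ɡ/ (velar).
Fricative: /z/ (alveolar), /ʐ/ (retroflex), /ɣ/ (velar), /ʁ/ (uvular).
Gaps, from front to back: bilabial lacks fricative (/β/); uvular lacks stop (/ɢ/).

/β/, /ɢ/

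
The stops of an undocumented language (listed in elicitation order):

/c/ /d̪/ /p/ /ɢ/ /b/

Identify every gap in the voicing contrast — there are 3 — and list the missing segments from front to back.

bilabial: voiceless /p/, voiced /b/.
dental: voiceless —, voiced /d̪/.
palatal: voiceless /c/, voiced —.
uvular: voiceless —, voiced /ɢ/.
Gaps, from front to back: dental lacks voiceless (/t̪/); palatal lacks voiced (/ɟ/); uvular lacks voiceless (/q/).

/t̪/, /ɟ/, /q/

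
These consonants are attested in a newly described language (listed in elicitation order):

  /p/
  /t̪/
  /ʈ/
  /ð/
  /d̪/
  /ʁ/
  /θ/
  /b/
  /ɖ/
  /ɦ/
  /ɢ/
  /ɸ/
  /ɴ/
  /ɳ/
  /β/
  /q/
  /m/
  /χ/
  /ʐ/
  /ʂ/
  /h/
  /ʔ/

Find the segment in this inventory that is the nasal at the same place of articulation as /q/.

/ɴ/

/q/ is a voiceless uvular stop.
The nasal at the same place is an uvular nasal — in this inventory, /ɴ/.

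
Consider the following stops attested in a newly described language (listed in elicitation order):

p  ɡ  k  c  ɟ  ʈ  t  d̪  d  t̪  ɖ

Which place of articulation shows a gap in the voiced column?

place of articulation  voiceless  voiced  
bilabial          p         —       
dental            t̪        d̪      
alveolar          t         d       
retroflex         ʈ         ɖ       
palatal           c         ɟ       
velar             k         ɡ       
Every place of articulation has a voiced member except bilabial, where /b/ would be expected.

bilabial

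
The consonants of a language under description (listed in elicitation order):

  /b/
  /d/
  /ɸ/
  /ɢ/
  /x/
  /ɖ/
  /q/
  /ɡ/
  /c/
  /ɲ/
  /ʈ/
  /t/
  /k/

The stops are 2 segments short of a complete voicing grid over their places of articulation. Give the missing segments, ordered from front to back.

bilabial: voiceless —, voiced /b/.
alveolar: voiceless /t/, voiced /d/.
retroflex: voiceless /ʈ/, voiced /ɖ/.
palatal: voiceless /c/, voiced —.
velar: voiceless /k/, voiced /ɡ/.
uvular: voiceless /q/, voiced /ɢ/.
Gaps, from front to back: bilabial lacks voiceless (/p/); palatal lacks voiced (/ɟ/).

/p/, /ɟ/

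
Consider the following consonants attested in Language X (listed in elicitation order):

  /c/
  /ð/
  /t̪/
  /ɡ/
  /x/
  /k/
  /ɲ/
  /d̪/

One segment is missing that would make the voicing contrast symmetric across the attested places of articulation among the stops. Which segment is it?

Voiceless: /t̪/ (dental), /c/ (palatal), /k/ (velar).
Voiced: /d̪/ (dental), /ɡ/ (velar).
The palatal row has no voiced member, so the gap is the voiced palatal stop /ɟ/.

/ɟ/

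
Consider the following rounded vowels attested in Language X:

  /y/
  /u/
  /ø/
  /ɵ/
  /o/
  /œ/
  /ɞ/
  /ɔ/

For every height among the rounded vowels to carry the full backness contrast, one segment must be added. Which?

/ʉ/

Front: /y/ (high), /ø/ (high-mid), /œ/ (low-mid).
Central: /ɵ/ (high-mid), /ɞ/ (low-mid).
Back: /u/ (high), /o/ (high-mid), /ɔ/ (low-mid).
The high row has no central member, so the gap is the high central rounded vowel /ʉ/.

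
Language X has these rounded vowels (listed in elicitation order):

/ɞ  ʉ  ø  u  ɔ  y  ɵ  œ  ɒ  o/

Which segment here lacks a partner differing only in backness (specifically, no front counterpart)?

High: /y/ ~ /ʉ/ ~ /u/
High-mid: /ø/ ~ /ɵ/ ~ /o/
Low-mid: /œ/ ~ /ɞ/ ~ /ɔ/
Low: only /ɒ/ (back); no front partner.
So /ɒ/ is the unpaired segment.

/ɒ/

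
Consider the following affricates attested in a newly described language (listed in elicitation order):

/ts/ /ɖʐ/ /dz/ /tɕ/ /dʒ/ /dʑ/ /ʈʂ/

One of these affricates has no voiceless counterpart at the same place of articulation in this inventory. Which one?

/dʒ/

Alveolar: /ts/ ~ /dz/
Retroflex: /ʈʂ/ ~ /ɖʐ/
Alveolo-palatal: /tɕ/ ~ /dʑ/
Postalveolar: only /dʒ/ (voiced); no voiceless partner.
So /dʒ/ is the unpaired segment.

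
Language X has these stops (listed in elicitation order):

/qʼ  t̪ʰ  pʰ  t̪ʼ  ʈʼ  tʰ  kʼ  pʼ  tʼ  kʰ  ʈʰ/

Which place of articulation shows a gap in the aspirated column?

place of articulation  aspirated  ejective
bilabial          pʰ        pʼ      
dental            t̪ʰ       t̪ʼ     
alveolar          tʰ        tʼ      
retroflex         ʈʰ        ʈʼ      
velar             kʰ        kʼ      
uvular            —         qʼ      
Every place of articulation has an aspirated member except uvular, where /qʰ/ would be expected.

uvular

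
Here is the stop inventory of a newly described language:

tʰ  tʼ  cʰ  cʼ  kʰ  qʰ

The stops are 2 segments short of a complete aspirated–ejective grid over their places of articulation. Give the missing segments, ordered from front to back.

/kʼ/, /qʼ/

Aspirated: /tʰ/ (alveolar), /cʰ/ (palatal), /kʰ/ (velar), /qʰ/ (uvular).
Ejective: /tʼ/ (alveolar), /cʼ/ (palatal).
Gaps, from front to back: velar lacks ejective (/kʼ/); uvular lacks ejective (/qʼ/).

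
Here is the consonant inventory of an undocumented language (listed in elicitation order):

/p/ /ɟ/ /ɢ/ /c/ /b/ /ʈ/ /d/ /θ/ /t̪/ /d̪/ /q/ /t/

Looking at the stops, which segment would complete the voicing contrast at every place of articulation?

place of articulation  voiceless  voiced  
bilabial          p         b       
dental            t̪        d̪      
alveolar          t         d       
retroflex         ʈ         —       
palatal           c         ɟ       
uvular            q         ɢ       
The retroflex row has no voiced member, so the gap is the voiced retroflex stop /ɖ/.

/ɖ/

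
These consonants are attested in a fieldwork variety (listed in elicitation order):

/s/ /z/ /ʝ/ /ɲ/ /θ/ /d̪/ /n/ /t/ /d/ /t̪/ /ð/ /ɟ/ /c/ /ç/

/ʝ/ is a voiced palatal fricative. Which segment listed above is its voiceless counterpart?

The voiceless counterpart is a voiceless palatal fricative — in this inventory, /ç/.

/ç/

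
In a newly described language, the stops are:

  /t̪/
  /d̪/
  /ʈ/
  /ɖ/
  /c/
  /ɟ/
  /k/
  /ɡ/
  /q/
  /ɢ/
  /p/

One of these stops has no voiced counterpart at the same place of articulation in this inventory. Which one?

/p/

Dental: /t̪/ ~ /d̪/
Retroflex: /ʈ/ ~ /ɖ/
Palatal: /c/ ~ /ɟ/
Velar: /k/ ~ /ɡ/
Uvular: /q/ ~ /ɢ/
Bilabial: only /p/ (voiceless); no voiced partner.
So /p/ is the unpaired segment.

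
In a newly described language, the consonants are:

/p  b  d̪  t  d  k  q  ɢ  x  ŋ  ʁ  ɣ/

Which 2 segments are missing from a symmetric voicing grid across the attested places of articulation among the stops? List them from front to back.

/t̪/, /ɡ/

Voiceless: /p/ (bilabial), /t/ (alveolar), /k/ (velar), /q/ (uvular).
Voiced: /b/ (bilabial), /d̪/ (dental), /d/ (alveolar), /ɢ/ (uvular).
Gaps, from front to back: dental lacks voiceless (/t̪/); velar lacks voiced (/ɡ/).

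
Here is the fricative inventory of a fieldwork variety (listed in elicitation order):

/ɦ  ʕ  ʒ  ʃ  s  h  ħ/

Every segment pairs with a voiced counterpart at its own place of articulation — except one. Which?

/s/

Postalveolar: /ʃ/ ~ /ʒ/
Pharyngeal: /ħ/ ~ /ʕ/
Glottal: /h/ ~ /ɦ/
Alveolar: only /s/ (voiceless); no voiced partner.
So /s/ is the unpaired segment.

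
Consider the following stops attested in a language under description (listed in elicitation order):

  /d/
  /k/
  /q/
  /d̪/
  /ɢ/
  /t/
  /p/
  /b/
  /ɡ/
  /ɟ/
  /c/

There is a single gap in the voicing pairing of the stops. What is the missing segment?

/t̪/

place of articulation  voiceless  voiced  
bilabial          p         b       
dental            —         d̪      
alveolar          t         d       
palatal           c         ɟ       
velar             k         ɡ       
uvular            q         ɢ       
The dental row has no voiceless member, so the gap is the voiceless dental stop /t̪/.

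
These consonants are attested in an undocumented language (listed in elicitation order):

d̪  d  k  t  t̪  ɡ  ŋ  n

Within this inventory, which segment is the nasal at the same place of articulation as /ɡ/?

/ɡ/ is a voiced velar stop.
The nasal at the same place is a velar nasal — in this inventory, /ŋ/.

/ŋ/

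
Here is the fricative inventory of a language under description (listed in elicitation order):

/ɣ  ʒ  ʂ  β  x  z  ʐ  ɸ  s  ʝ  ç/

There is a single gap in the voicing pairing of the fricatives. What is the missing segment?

place of articulation  voiceless  voiced  
bilabial          ɸ         β       
alveolar          s         z       
postalveolar      —         ʒ       
retroflex         ʂ         ʐ       
palatal           ç         ʝ       
velar             x         ɣ       
The postalveolar row has no voiceless member, so the gap is the voiceless postalveolar fricative /ʃ/.

/ʃ/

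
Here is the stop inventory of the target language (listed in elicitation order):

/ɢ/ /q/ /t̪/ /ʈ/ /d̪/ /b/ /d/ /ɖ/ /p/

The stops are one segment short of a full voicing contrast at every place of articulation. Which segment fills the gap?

/t/

bilabial: voiceless /p/, voiced /b/.
dental: voiceless /t̪/, voiced /d̪/.
alveolar: voiceless —, voiced /d/.
retroflex: voiceless /ʈ/, voiced /ɖ/.
uvular: voiceless /q/, voiced /ɢ/.
The alveolar row has no voiceless member, so the gap is the voiceless alveolar stop /t/.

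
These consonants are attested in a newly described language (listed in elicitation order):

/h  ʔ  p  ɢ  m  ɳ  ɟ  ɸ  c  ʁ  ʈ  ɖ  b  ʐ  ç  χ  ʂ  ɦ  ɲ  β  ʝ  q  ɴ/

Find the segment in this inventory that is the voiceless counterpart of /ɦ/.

/h/

/ɦ/ is a voiced glottal fricative.
The voiceless counterpart is a voiceless glottal fricative — in this inventory, /h/.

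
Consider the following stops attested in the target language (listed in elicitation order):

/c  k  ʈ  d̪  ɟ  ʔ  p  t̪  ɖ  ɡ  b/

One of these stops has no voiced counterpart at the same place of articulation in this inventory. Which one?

Bilabial: /p/ ~ /b/
Dental: /t̪/ ~ /d̪/
Retroflex: /ʈ/ ~ /ɖ/
Palatal: /c/ ~ /ɟ/
Velar: /k/ ~ /ɡ/
Glottal: only /ʔ/ (voiceless); no voiced partner.
So /ʔ/ is the unpaired segment.

/ʔ/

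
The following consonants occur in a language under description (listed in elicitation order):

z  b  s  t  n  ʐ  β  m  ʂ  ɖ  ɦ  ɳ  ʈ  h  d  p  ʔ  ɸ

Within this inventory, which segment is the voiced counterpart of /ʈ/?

/ɖ/

/ʈ/ is a voiceless retroflex stop.
The voiced counterpart is a voiced retroflex stop — in this inventory, /ɖ/.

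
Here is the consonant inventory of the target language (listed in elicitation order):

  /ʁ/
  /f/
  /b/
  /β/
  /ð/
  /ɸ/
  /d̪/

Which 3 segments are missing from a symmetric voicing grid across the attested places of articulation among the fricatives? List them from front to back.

/v/, /θ/, /χ/

bilabial: voiceless /ɸ/, voiced /β/.
labiodental: voiceless /f/, voiced —.
dental: voiceless —, voiced /ð/.
uvular: voiceless —, voiced /ʁ/.
Gaps, from front to back: labiodental lacks voiced (/v/); dental lacks voiceless (/θ/); uvular lacks voiceless (/χ/).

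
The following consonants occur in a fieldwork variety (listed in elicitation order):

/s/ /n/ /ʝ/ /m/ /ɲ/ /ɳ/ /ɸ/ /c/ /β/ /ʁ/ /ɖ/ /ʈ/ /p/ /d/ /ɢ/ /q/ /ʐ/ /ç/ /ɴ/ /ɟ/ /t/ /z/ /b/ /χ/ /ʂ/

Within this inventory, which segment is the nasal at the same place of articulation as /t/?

/t/ is a voiceless alveolar stop.
The nasal at the same place is an alveolar nasal — in this inventory, /n/.

/n/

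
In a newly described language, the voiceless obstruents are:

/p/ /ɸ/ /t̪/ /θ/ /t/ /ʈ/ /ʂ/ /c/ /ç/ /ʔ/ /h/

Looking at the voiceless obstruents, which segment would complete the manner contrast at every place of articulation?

/s/

bilabial: stop /p/, fricative /ɸ/.
dental: stop /t̪/, fricative /θ/.
alveolar: stop /t/, fricative —.
retroflex: stop /ʈ/, fricative /ʂ/.
palatal: stop /c/, fricative /ç/.
glottal: stop /ʔ/, fricative /h/.
The alveolar row has no fricative member, so the gap is the alveolar fricative /s/.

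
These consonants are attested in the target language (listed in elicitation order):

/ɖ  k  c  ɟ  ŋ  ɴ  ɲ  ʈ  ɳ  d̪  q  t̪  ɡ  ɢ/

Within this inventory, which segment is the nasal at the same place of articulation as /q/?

/ɴ/

/q/ is a voiceless uvular stop.
The nasal at the same place is an uvular nasal — in this inventory, /ɴ/.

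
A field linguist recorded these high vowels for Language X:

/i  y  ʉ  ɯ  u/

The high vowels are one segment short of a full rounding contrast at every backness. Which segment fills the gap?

Unrounded: /i/ (front), /ɯ/ (back).
Rounded: /y/ (front), /ʉ/ (central), /u/ (back).
The central row has no unrounded member, so the gap is the central unrounded vowel /ɨ/.

/ɨ/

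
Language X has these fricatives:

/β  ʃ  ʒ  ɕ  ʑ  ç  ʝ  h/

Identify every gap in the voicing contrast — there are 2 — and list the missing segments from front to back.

/ɸ/, /ɦ/

place of articulation  voiceless  voiced  
bilabial          —         β       
postalveolar      ʃ         ʒ       
alveolo-palatal   ɕ         ʑ       
palatal           ç         ʝ       
glottal           h         —       
Gaps, from front to back: bilabial lacks voiceless (/ɸ/); glottal lacks voiced (/ɦ/).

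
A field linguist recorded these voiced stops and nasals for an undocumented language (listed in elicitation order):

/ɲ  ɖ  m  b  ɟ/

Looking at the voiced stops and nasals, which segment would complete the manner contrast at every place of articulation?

Oral stop: /b/ (bilabial), /ɖ/ (retroflex), /ɟ/ (palatal).
Nasal: /m/ (bilabial), /ɲ/ (palatal).
The retroflex row has no nasal member, so the gap is the retroflex nasal /ɳ/.

/ɳ/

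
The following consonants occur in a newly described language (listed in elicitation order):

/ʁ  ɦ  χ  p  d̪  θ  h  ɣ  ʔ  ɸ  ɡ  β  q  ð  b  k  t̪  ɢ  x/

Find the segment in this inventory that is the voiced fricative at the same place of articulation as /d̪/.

/ð/

/d̪/ is a voiced dental stop.
The voiced fricative at the same place is a voiced dental fricative — in this inventory, /ð/.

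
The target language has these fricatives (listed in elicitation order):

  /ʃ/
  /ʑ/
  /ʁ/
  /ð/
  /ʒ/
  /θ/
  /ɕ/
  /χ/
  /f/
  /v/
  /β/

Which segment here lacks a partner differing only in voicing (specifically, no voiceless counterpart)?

Labiodental: /f/ ~ /v/
Dental: /θ/ ~ /ð/
Postalveolar: /ʃ/ ~ /ʒ/
Alveolo-palatal: /ɕ/ ~ /ʑ/
Uvular: /χ/ ~ /ʁ/
Bilabial: only /β/ (voiced); no voiceless partner.
So /β/ is the unpaired segment.

/β/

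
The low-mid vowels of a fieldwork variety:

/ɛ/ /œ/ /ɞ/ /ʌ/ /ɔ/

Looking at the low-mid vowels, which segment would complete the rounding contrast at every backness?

front: unrounded /ɛ/, rounded /œ/.
central: unrounded —, rounded /ɞ/.
back: unrounded /ʌ/, rounded /ɔ/.
The central row has no unrounded member, so the gap is the central unrounded vowel /ɜ/.

/ɜ/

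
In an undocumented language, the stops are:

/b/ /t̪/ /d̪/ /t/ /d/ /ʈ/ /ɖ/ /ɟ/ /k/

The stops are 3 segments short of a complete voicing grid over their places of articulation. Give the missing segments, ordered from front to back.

place of articulation  voiceless  voiced  
bilabial          —         b       
dental            t̪        d̪      
alveolar          t         d       
retroflex         ʈ         ɖ       
palatal           —         ɟ       
velar             k         —       
Gaps, from front to back: bilabial lacks voiceless (/p/); palatal lacks voiceless (/c/); velar lacks voiced (/ɡ/).

/p/, /c/, /ɡ/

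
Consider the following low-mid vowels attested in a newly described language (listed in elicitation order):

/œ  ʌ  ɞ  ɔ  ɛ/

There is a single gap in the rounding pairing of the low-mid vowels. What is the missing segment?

/ɜ/

backness          unrounded  rounded 
front             ɛ         œ       
central           —         ɞ       
back              ʌ         ɔ       
The central row has no unrounded member, so the gap is the central unrounded vowel /ɜ/.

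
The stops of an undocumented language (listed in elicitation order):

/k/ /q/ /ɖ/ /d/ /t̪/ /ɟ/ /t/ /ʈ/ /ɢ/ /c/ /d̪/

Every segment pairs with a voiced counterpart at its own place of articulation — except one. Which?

Dental: /t̪/ ~ /d̪/
Alveolar: /t/ ~ /d/
Retroflex: /ʈ/ ~ /ɖ/
Palatal: /c/ ~ /ɟ/
Uvular: /q/ ~ /ɢ/
Velar: only /k/ (voiceless); no voiced partner.
So /k/ is the unpaired segment.

/k/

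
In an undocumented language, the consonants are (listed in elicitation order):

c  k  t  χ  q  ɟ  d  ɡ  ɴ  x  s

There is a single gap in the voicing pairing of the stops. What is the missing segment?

/ɢ/

Voiceless: /t/ (alveolar), /c/ (palatal), /k/ (velar), /q/ (uvular).
Voiced: /d/ (alveolar), /ɟ/ (palatal), /ɡ/ (velar).
The uvular row has no voiced member, so the gap is the voiced uvular stop /ɢ/.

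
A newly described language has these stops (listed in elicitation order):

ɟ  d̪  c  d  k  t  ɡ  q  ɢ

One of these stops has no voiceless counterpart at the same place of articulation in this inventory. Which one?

/d̪/

Alveolar: /t/ ~ /d/
Palatal: /c/ ~ /ɟ/
Velar: /k/ ~ /ɡ/
Uvular: /q/ ~ /ɢ/
Dental: only /d̪/ (voiced); no voiceless partner.
So /d̪/ is the unpaired segment.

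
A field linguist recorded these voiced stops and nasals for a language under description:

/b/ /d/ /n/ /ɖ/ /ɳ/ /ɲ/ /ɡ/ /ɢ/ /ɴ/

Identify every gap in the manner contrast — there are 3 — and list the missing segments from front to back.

bilabial: oral stop /b/, nasal —.
alveolar: oral stop /d/, nasal /n/.
retroflex: oral stop /ɖ/, nasal /ɳ/.
palatal: oral stop —, nasal /ɲ/.
velar: oral stop /ɡ/, nasal —.
uvular: oral stop /ɢ/, nasal /ɴ/.
Gaps, from front to back: bilabial lacks nasal (/m/); palatal lacks oral stop (/ɟ/); velar lacks nasal (/ŋ/).

/m/, /ɟ/, /ŋ/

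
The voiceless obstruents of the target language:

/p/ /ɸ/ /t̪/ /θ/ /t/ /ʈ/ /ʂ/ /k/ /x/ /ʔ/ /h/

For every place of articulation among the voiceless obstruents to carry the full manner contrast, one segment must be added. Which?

/s/

place of articulation  stop      fricative
bilabial          p         ɸ       
dental            t̪        θ       
alveolar          t         —       
retroflex         ʈ         ʂ       
velar             k         x       
glottal           ʔ         h       
The alveolar row has no fricative member, so the gap is the alveolar fricative /s/.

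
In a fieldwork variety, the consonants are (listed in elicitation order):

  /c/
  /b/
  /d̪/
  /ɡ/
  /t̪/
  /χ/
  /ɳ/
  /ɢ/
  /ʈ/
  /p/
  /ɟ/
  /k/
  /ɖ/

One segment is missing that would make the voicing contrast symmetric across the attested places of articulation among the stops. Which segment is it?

/q/

Voiceless: /p/ (bilabial), /t̪/ (dental), /ʈ/ (retroflex), /c/ (palatal), /k/ (velar).
Voiced: /b/ (bilabial), /d̪/ (dental), /ɖ/ (retroflex), /ɟ/ (palatal), /ɡ/ (velar), /ɢ/ (uvular).
The uvular row has no voiceless member, so the gap is the voiceless uvular stop /q/.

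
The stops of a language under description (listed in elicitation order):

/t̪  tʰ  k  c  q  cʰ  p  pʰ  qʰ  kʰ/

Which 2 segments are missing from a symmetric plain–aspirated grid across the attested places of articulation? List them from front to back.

Plain: /p/ (bilabial), /t̪/ (dental), /c/ (palatal), /k/ (velar), /q/ (uvular).
Aspirated: /pʰ/ (bilabial), /tʰ/ (alveolar), /cʰ/ (palatal), /kʰ/ (velar), /qʰ/ (uvular).
Gaps, from front to back: dental lacks aspirated (/t̪ʰ/); alveolar lacks plain (/t/).

/t̪ʰ/, /t/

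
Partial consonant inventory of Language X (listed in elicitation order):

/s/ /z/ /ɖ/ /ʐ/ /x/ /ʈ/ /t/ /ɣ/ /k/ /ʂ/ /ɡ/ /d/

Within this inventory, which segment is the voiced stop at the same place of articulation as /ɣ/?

/ɣ/ is a voiced velar fricative.
The voiced stop at the same place is a voiced velar stop — in this inventory, /ɡ/.

/ɡ/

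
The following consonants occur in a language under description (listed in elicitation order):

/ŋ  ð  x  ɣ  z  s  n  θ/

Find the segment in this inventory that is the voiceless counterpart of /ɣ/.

/x/

/ɣ/ is a voiced velar fricative.
The voiceless counterpart is a voiceless velar fricative — in this inventory, /x/.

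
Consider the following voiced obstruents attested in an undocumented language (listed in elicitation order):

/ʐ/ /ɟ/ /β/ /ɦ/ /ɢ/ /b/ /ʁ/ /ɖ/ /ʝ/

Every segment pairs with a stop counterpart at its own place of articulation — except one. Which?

/ɦ/

Bilabial: /b/ ~ /β/
Retroflex: /ɖ/ ~ /ʐ/
Palatal: /ɟ/ ~ /ʝ/
Uvular: /ɢ/ ~ /ʁ/
Glottal: only /ɦ/ (fricative); no stop partner.
So /ɦ/ is the unpaired segment.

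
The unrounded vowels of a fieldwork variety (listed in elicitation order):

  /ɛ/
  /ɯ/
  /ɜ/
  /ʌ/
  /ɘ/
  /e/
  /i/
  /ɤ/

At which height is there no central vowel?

height            front     central   back    
high              i         —         ɯ       
high-mid          e         ɘ         ɤ       
low-mid           ɛ         ɜ         ʌ       
Every height has a central member except high, where /ɨ/ would be expected.

high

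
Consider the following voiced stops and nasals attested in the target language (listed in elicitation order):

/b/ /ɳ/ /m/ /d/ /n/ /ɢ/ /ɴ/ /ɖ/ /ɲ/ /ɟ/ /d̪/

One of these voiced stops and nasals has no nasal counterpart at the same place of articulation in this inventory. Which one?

/d̪/

Bilabial: /b/ ~ /m/
Alveolar: /d/ ~ /n/
Retroflex: /ɖ/ ~ /ɳ/
Palatal: /ɟ/ ~ /ɲ/
Uvular: /ɢ/ ~ /ɴ/
Dental: only /d̪/ (oral stop); no nasal partner.
So /d̪/ is the unpaired segment.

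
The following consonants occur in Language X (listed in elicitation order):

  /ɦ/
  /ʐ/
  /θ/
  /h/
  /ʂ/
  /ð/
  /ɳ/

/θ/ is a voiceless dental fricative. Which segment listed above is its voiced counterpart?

/ð/

The voiced counterpart is a voiced dental fricative — in this inventory, /ð/.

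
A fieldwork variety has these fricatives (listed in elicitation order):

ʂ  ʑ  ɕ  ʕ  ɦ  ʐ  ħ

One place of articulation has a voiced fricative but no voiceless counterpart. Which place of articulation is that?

glottal

Voiceless: /ʂ/ (retroflex), /ɕ/ (alveolo-palatal), /ħ/ (pharyngeal).
Voiced: /ʐ/ (retroflex), /ʑ/ (alveolo-palatal), /ʕ/ (pharyngeal), /ɦ/ (glottal).
Every place of articulation has a voiceless member except glottal, where /h/ would be expected.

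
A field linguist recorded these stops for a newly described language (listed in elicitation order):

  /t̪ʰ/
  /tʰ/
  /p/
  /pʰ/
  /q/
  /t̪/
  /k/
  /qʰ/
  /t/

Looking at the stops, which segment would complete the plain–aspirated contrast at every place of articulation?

Plain: /p/ (bilabial), /t̪/ (dental), /t/ (alveolar), /k/ (velar), /q/ (uvular).
Aspirated: /pʰ/ (bilabial), /t̪ʰ/ (dental), /tʰ/ (alveolar), /qʰ/ (uvular).
The velar row has no aspirated member, so the gap is the aspirated velar stop /kʰ/.

/kʰ/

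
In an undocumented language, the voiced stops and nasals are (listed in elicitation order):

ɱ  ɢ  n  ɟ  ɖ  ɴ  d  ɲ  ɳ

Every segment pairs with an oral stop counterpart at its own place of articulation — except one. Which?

/ɱ/

Alveolar: /d/ ~ /n/
Retroflex: /ɖ/ ~ /ɳ/
Palatal: /ɟ/ ~ /ɲ/
Uvular: /ɢ/ ~ /ɴ/
Labiodental: only /ɱ/ (nasal); no oral stop partner.
So /ɱ/ is the unpaired segment.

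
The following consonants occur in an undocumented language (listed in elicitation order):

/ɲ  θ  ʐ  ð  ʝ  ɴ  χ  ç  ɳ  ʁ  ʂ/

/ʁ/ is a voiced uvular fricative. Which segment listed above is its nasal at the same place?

The nasal at the same place is an uvular nasal — in this inventory, /ɴ/.

/ɴ/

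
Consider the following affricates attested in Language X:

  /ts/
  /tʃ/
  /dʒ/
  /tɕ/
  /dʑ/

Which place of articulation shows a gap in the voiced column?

Voiceless: /ts/ (alveolar), /tʃ/ (postalveolar), /tɕ/ (alveolo-palatal).
Voiced: /dʒ/ (postalveolar), /dʑ/ (alveolo-palatal).
Every place of articulation has a voiced member except alveolar, where /dz/ would be expected.

alveolar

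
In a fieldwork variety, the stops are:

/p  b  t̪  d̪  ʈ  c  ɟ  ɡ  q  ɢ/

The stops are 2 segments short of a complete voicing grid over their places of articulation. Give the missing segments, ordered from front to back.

place of articulation  voiceless  voiced  
bilabial          p         b       
dental            t̪        d̪      
retroflex         ʈ         —       
palatal           c         ɟ       
velar             —         ɡ       
uvular            q         ɢ       
Gaps, from front to back: retroflex lacks voiced (/ɖ/); velar lacks voiceless (/k/).

/ɖ/, /k/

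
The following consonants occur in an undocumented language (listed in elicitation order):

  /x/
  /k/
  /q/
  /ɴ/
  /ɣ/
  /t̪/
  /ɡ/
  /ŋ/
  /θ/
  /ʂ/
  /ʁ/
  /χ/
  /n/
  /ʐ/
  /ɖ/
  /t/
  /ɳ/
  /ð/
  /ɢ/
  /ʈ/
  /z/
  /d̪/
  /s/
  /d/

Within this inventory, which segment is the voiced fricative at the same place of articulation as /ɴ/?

/ɴ/ is an uvular nasal.
The voiced fricative at the same place is a voiced uvular fricative — in this inventory, /ʁ/.

/ʁ/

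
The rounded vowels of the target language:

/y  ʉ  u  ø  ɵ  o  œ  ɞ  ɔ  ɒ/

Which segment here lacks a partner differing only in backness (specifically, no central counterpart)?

High: /y/ ~ /ʉ/ ~ /u/
High-mid: /ø/ ~ /ɵ/ ~ /o/
Low-mid: /œ/ ~ /ɞ/ ~ /ɔ/
Low: only /ɒ/ (back); no central partner.
So /ɒ/ is the unpaired segment.

/ɒ/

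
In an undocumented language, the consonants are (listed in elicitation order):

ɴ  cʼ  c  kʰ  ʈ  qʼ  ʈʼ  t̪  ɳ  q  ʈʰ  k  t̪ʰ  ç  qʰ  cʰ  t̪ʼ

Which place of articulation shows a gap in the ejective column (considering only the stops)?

dental: plain /t̪/, aspirated /t̪ʰ/, ejective /t̪ʼ/.
retroflex: plain /ʈ/, aspirated /ʈʰ/, ejective /ʈʼ/.
palatal: plain /c/, aspirated /cʰ/, ejective /cʼ/.
velar: plain /k/, aspirated /kʰ/, ejective —.
uvular: plain /q/, aspirated /qʰ/, ejective /qʼ/.
Every place of articulation has an ejective member except velar, where /kʼ/ would be expected.

velar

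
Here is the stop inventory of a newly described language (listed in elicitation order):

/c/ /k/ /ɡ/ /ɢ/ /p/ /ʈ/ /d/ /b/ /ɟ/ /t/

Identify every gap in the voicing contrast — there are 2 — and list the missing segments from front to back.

/ɖ/, /q/

bilabial: voiceless /p/, voiced /b/.
alveolar: voiceless /t/, voiced /d/.
retroflex: voiceless /ʈ/, voiced —.
palatal: voiceless /c/, voiced /ɟ/.
velar: voiceless /k/, voiced /ɡ/.
uvular: voiceless —, voiced /ɢ/.
Gaps, from front to back: retroflex lacks voiced (/ɖ/); uvular lacks voiceless (/q/).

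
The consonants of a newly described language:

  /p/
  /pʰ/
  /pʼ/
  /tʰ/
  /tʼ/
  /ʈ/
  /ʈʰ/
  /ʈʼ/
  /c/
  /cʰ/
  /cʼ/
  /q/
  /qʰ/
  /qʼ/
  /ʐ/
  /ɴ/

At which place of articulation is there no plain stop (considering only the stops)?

alveolar

bilabial: plain /p/, aspirated /pʰ/, ejective /pʼ/.
alveolar: plain —, aspirated /tʰ/, ejective /tʼ/.
retroflex: plain /ʈ/, aspirated /ʈʰ/, ejective /ʈʼ/.
palatal: plain /c/, aspirated /cʰ/, ejective /cʼ/.
uvular: plain /q/, aspirated /qʰ/, ejective /qʼ/.
Every place of articulation has a plain member except alveolar, where /t/ would be expected.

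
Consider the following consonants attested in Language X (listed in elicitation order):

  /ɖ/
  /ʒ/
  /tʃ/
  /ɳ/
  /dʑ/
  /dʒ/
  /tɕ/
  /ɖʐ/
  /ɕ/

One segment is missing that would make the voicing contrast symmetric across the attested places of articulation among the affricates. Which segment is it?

/ʈʂ/

postalveolar: voiceless /tʃ/, voiced /dʒ/.
retroflex: voiceless —, voiced /ɖʐ/.
alveolo-palatal: voiceless /tɕ/, voiced /dʑ/.
The retroflex row has no voiceless member, so the gap is the voiceless retroflex affricate /ʈʂ/.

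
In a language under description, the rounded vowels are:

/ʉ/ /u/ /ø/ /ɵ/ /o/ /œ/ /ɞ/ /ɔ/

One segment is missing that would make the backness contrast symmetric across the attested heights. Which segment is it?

/y/

high: front —, central /ʉ/, back /u/.
high-mid: front /ø/, central /ɵ/, back /o/.
low-mid: front /œ/, central /ɞ/, back /ɔ/.
The high row has no front member, so the gap is the high front rounded vowel /y/.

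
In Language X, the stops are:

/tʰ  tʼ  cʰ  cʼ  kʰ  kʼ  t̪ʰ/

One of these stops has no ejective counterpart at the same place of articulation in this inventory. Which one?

/t̪ʰ/

Alveolar: /tʰ/ ~ /tʼ/
Palatal: /cʰ/ ~ /cʼ/
Velar: /kʰ/ ~ /kʼ/
Dental: only /t̪ʰ/ (aspirated); no ejective partner.
So /t̪ʰ/ is the unpaired segment.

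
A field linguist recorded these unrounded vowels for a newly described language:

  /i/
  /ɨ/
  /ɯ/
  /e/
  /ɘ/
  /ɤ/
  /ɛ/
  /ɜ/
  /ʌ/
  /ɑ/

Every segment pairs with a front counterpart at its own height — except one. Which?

/ɑ/

High: /i/ ~ /ɨ/ ~ /ɯ/
High-mid: /e/ ~ /ɘ/ ~ /ɤ/
Low-mid: /ɛ/ ~ /ɜ/ ~ /ʌ/
Low: only /ɑ/ (back); no front partner.
So /ɑ/ is the unpaired segment.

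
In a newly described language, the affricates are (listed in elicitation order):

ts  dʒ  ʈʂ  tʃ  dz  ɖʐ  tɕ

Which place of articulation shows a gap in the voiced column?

alveolo-palatal

alveolar: voiceless /ts/, voiced /dz/.
postalveolar: voiceless /tʃ/, voiced /dʒ/.
retroflex: voiceless /ʈʂ/, voiced /ɖʐ/.
alveolo-palatal: voiceless /tɕ/, voiced —.
Every place of articulation has a voiced member except alveolo-palatal, where /dʑ/ would be expected.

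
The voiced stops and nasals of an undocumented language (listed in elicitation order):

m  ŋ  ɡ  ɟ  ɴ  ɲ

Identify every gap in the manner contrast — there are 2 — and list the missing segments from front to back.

/b/, /ɢ/

Oral stop: /ɟ/ (palatal), /ɡ/ (velar).
Nasal: /m/ (bilabial), /ɲ/ (palatal), /ŋ/ (velar), /ɴ/ (uvular).
Gaps, from front to back: bilabial lacks oral stop (/b/); uvular lacks oral stop (/ɢ/).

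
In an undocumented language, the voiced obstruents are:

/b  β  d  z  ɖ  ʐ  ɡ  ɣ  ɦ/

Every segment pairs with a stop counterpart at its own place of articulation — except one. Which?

/ɦ/

Bilabial: /b/ ~ /β/
Alveolar: /d/ ~ /z/
Retroflex: /ɖ/ ~ /ʐ/
Velar: /ɡ/ ~ /ɣ/
Glottal: only /ɦ/ (fricative); no stop partner.
So /ɦ/ is the unpaired segment.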